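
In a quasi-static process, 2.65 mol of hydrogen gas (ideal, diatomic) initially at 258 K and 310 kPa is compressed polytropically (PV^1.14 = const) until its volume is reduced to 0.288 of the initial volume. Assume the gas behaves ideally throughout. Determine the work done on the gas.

7730 J

V₁ = nRT₁/P₁ = 2.65×8.314×258/310 = 18.3 L.
Polytropic n=1.14: T₂ = T₁(V₁/V₂)^(n−1) = 258×(3.47)^0.14 = 307 K; P₂ = P₁(V₁/V₂)^n = 1280 kPa.
W = (P₁V₁−P₂V₂)/(n−1) = (310×18.3−1280×5.28)/0.14 = -7730 J.
Work done on the gas = −W_by = 7730 J.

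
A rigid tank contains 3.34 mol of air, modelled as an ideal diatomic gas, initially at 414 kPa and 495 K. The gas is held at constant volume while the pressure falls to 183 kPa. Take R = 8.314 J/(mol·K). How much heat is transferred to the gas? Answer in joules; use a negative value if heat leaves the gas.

-19200 J

V₁ = nRT₁/P₁ = 3.34×8.314×495/414 = 33.2 L.
Isochoric: V stays 33.2 L; P/T = const ⇒ T₂ = 219 K, P₂ = 183 kPa.
W = 0 (no volume change).
ΔU = nCvΔT = 3.34×20.8×(219−495) = -19200 J.
Q = ΔU = -19200 J.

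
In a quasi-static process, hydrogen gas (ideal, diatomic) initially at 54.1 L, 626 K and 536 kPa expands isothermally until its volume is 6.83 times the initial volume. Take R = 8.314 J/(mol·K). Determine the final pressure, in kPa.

78.5 kPa

Isothermal: T stays 626 K; PV = const ⇒ V₂ = 370 L, P₂ = 78.5 kPa.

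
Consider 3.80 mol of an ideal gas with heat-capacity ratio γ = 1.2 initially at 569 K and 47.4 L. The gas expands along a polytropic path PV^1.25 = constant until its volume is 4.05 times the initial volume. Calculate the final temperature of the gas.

401 K

P₁ = nRT₁/V₁ = 3.80×8.314×569/47.4 = 379 kPa.
Polytropic n=1.25: T₂ = T₁(V₁/V₂)^(n−1) = 569×(0.247)^0.25 = 401 K; P₂ = P₁(V₁/V₂)^n = 66.0 kPa.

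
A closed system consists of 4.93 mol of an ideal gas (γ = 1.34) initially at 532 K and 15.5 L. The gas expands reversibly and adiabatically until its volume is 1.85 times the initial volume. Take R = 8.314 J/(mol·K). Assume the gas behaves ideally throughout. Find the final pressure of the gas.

617 kPa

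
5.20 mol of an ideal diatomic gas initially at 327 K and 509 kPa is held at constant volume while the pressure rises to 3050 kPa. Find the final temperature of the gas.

1960 K

V₁ = nRT₁/P₁ = 5.20×8.314×327/509 = 27.8 L.
Isochoric: V stays 27.8 L; P/T = const ⇒ T₂ = 1960 K, P₂ = 3050 kPa.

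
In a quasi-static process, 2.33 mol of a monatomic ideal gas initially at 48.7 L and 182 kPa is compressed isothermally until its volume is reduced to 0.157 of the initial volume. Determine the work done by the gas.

-16400 J

T₁ = P₁V₁/(nR) = 182×48.7/(2.33×8.314) = 458 K.
Isothermal: T stays 458 K; PV = const ⇒ V₂ = 7.65 L, P₂ = 1160 kPa.
W = nRT ln(V₂/V₁) = 2.33×8.314×458×ln(0.157) = -16400 J.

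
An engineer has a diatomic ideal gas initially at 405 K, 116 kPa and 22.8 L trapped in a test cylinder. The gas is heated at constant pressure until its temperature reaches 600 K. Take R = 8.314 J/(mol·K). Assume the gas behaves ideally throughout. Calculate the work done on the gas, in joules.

-1270 J

n = P₁V₁/(RT₁) = 116×22.8/(8.314×405) = 0.785 mol.
Isobaric: P stays 116 kPa; V/T = const ⇒ T₂ = 600 K, V₂ = 33.8 L.
W = PΔV = 116×(33.8−22.8) kPa·L = 1270 J.
Work done on the gas = −W_by = -1270 J.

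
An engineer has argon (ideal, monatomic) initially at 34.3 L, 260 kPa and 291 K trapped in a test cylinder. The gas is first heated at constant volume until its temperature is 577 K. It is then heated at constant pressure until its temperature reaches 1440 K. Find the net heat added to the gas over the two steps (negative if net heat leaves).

79300 J

n = P₁V₁/(RT₁) = 260×34.3/(8.314×291) = 3.69 mol.
Step 1 — Isochoric: V stays 34.3 L; P/T = const ⇒ T₂ = 577 K, P₂ = 516 kPa.
W = 0 (no volume change).
ΔU = nCvΔT = 3.69×12.5×(577−291) = 13100 J.
Q = ΔU = 13100 J.
State after step 1: P = 516 kPa, V = 34.3 L, T = 577 K.
Step 2 — Isobaric: P stays 516 kPa; V/T = const ⇒ T₂ = 1440 K, V₂ = 85.6 L.
W = PΔV = 516×(85.6−34.3) kPa·L = 26400 J.
ΔU = nCvΔT = 3.69×12.5×(1440−577) = 39700 J.
Q = ΔU + W = nCpΔT = 66100 J.
Net over both steps: W = 26400 J, Q = 79300 J, ΔU = 52800 J.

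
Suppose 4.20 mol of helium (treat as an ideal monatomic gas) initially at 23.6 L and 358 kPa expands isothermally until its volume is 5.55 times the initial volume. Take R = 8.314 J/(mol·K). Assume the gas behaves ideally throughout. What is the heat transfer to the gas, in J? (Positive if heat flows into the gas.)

T₁ = P₁V₁/(nR) = 358×23.6/(4.20×8.314) = 242 K.
Isothermal: T stays 242 K; PV = const ⇒ V₂ = 131 L, P₂ = 64.5 kPa.
ΔU = 0 (ideal gas, T constant).
W = nRT ln(V₂/V₁) = 4.20×8.314×242×ln(5.55) = 14500 J.
Q = ΔU + W = 14500 J.

14500 J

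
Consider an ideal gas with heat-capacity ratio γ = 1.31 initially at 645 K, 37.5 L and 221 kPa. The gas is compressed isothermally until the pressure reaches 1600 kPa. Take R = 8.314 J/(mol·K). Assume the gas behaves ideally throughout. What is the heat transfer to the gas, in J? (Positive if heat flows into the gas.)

n = P₁V₁/(RT₁) = 221×37.5/(8.314×645) = 1.55 mol.
Isothermal: T stays 645 K; PV = const ⇒ V₂ = 5.18 L, P₂ = 1600 kPa.
ΔU = 0 (ideal gas, T constant).
W = nRT ln(V₂/V₁) = 1.55×8.314×645×ln(0.138) = -16400 J.
Q = ΔU + W = -16400 J.

-16400 J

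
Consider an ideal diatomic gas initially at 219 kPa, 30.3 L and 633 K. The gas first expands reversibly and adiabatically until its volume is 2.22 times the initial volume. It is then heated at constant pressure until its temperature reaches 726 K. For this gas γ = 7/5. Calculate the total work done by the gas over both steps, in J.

n = P₁V₁/(RT₁) = 219×30.3/(8.314×633) = 1.26 mol.
Step 1 — Adiabatic: TV^(γ−1) = const ⇒ T₂ = 633×(0.450)^0.400 = 460 K; PV^γ = const ⇒ P₂ = 71.7 kPa.
ΔU = nCvΔT = 1.26×20.8×(460−633) = -4530 J.
Q = 0 for an adiabatic process, so W = −ΔU = 4530 J.
State after step 1: P = 71.7 kPa, V = 67.3 L, T = 460 K.
Step 2 — Isobaric: P stays 71.7 kPa; V/T = const ⇒ T₂ = 726 K, V₂ = 106 L.
W = PΔV = 71.7×(106−67.3) kPa·L = 2790 J.
ΔU = nCvΔT = 1.26×20.8×(726−460) = 6970 J.
Q = ΔU + W = nCpΔT = 9760 J.
Net over both steps: W = 7320 J, Q = 9760 J, ΔU = 2440 J.

7320 J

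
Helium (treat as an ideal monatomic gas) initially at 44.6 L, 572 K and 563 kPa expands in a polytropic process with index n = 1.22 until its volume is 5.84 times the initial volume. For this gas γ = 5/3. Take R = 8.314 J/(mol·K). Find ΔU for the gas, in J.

n = P₁V₁/(RT₁) = 563×44.6/(8.314×572) = 5.28 mol.
Polytropic n=1.22: T₂ = T₁(V₁/V₂)^(n−1) = 572×(0.171)^0.22 = 388 K; P₂ = P₁(V₁/V₂)^n = 65.4 kPa.
For an ideal gas ΔU = nCvΔT with Cv = (3/2)R = 12.5 J/(mol·K).
ΔU = 5.28×12.5×(388−572) = -12100 J.

-12100 J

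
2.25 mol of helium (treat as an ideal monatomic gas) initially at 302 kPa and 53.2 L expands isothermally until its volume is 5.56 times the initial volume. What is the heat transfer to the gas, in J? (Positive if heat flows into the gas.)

27600 J

T₁ = P₁V₁/(nR) = 302×53.2/(2.25×8.314) = 859 K.
Isothermal: T stays 859 K; PV = const ⇒ V₂ = 296 L, P₂ = 54.3 kPa.
ΔU = 0 (ideal gas, T constant).
W = nRT ln(V₂/V₁) = 2.25×8.314×859×ln(5.56) = 27600 J.
Q = ΔU + W = 27600 J.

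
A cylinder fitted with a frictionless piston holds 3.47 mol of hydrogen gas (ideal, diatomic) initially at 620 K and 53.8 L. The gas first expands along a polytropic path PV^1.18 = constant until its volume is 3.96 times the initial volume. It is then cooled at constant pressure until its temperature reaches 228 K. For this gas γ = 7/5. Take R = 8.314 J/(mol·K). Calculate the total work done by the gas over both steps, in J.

14400 J

P₁ = nRT₁/V₁ = 3.47×8.314×620/53.8 = 332 kPa.
Step 1 — Polytropic n=1.18: T₂ = T₁(V₁/V₂)^(n−1) = 620×(0.253)^0.18 = 484 K; P₂ = P₁(V₁/V₂)^n = 65.5 kPa.
W = (P₁V₁−P₂V₂)/(n−1) = (332×53.8−65.5×213)/0.18 = 21800 J.
ΔU = nCvΔT = 3.47×20.8×(484−620) = -9810 J.
Q = ΔU + W = 12000 J.
State after step 1: P = 65.5 kPa, V = 213 L, T = 484 K.
Step 2 — Isobaric: P stays 65.5 kPa; V/T = const ⇒ T₂ = 228 K, V₂ = 100 L.
W = PΔV = 65.5×(100−213) kPa·L = -7380 J.
ΔU = nCvΔT = 3.47×20.8×(228−484) = -18500 J.
Q = ΔU + W = nCpΔT = -25800 J.
Net over both steps: W = 14400 J, Q = -13900 J, ΔU = -28300 J.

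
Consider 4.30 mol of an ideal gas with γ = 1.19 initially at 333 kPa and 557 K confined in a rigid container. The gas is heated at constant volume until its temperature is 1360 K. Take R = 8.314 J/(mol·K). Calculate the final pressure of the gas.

813 kPa

V₁ = nRT₁/P₁ = 4.30×8.314×557/333 = 59.8 L.
Isochoric: V stays 59.8 L; P/T = const ⇒ T₂ = 1360 K, P₂ = 813 kPa.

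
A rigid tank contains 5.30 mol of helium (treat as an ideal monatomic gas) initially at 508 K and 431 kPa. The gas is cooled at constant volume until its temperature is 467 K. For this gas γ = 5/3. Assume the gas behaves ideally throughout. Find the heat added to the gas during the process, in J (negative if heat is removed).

V₁ = nRT₁/P₁ = 5.30×8.314×508/431 = 51.9 L.
Isochoric: V stays 51.9 L; P/T = const ⇒ T₂ = 467 K, P₂ = 396 kPa.
W = 0 (no volume change).
ΔU = nCvΔT = 5.30×12.5×(467−508) = -2710 J.
Q = ΔU = -2710 J.

-2710 J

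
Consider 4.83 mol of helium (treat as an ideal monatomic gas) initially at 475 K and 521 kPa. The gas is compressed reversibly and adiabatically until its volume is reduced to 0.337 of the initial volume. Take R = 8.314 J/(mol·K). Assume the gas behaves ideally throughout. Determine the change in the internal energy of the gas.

V₁ = nRT₁/P₁ = 4.83×8.314×475/521 = 36.6 L.
Adiabatic: TV^(γ−1) = const ⇒ T₂ = 475×(2.97)^0.667 = 981 K; PV^γ = const ⇒ P₂ = 3190 kPa.
For an ideal gas ΔU = nCvΔT with Cv = (3/2)R = 12.5 J/(mol·K).
ΔU = 4.83×12.5×(981−475) = 30500 J.

30500 J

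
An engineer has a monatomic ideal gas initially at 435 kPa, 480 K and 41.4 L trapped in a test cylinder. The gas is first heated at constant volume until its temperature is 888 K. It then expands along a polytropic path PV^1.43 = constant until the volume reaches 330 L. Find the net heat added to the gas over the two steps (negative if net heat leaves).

n = P₁V₁/(RT₁) = 435×41.4/(8.314×480) = 4.51 mol.
Step 1 — Isochoric: V stays 41.4 L; P/T = const ⇒ T₂ = 888 K, P₂ = 805 kPa.
W = 0 (no volume change).
ΔU = nCvΔT = 4.51×12.5×(888−480) = 23000 J.
Q = ΔU = 23000 J.
State after step 1: P = 805 kPa, V = 41.4 L, T = 888 K.
Step 2 — Polytropic n=1.43: T₂ = T₁(V₁/V₂)^(n−1) = 888×(0.125)^0.43 = 364 K; P₂ = P₁(V₁/V₂)^n = 41.4 kPa.
W = (P₁V₁−P₂V₂)/(n−1) = (805×41.4−41.4×330)/0.43 = 45700 J.
ΔU = nCvΔT = 4.51×12.5×(364−888) = -29500 J.
Q = ΔU + W = 16200 J.
Net over both steps: W = 45700 J, Q = 39200 J, ΔU = -6540 J.

39200 J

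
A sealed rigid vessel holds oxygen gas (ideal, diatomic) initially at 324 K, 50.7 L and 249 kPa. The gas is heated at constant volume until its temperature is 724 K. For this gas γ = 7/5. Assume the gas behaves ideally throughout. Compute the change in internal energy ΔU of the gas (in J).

39000 J

n = P₁V₁/(RT₁) = 249×50.7/(8.314×324) = 4.69 mol.
Isochoric: V stays 50.7 L; P/T = const ⇒ T₂ = 724 K, P₂ = 556 kPa.
For an ideal gas ΔU = nCvΔT with Cv = (5/2)R = 20.8 J/(mol·K).
ΔU = 4.69×20.8×(724−324) = 39000 J.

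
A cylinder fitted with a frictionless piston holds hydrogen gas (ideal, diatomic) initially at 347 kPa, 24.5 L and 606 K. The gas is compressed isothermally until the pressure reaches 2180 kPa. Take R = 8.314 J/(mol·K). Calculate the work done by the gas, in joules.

-15600 J

n = P₁V₁/(RT₁) = 347×24.5/(8.314×606) = 1.69 mol.
Isothermal: T stays 606 K; PV = const ⇒ V₂ = 3.90 L, P₂ = 2180 kPa.
W = nRT ln(V₂/V₁) = 1.69×8.314×606×ln(0.159) = -15600 J.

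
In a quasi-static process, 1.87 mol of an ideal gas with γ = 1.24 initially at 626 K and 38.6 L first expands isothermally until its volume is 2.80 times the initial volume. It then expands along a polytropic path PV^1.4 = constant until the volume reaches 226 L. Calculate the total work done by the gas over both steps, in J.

16200 J

P₁ = nRT₁/V₁ = 1.87×8.314×626/38.6 = 252 kPa.
Step 1 — Isothermal: T stays 626 K; PV = const ⇒ V₂ = 108 L, P₂ = 90.0 kPa.
ΔU = 0 (ideal gas, T constant).
W = nRT ln(V₂/V₁) = 1.87×8.314×626×ln(2.80) = 10000 J.
Q = ΔU + W = 10000 J.
State after step 1: P = 90.0 kPa, V = 108 L, T = 626 K.
Step 2 — Polytropic n=1.4: T₂ = T₁(V₁/V₂)^(n−1) = 626×(0.478)^0.40 = 466 K; P₂ = P₁(V₁/V₂)^n = 32.1 kPa.
W = (P₁V₁−P₂V₂)/(n−1) = (90.0×108−32.1×226)/0.40 = 6220 J.
ΔU = nCvΔT = 1.87×34.6×(466−626) = -10400 J.
Q = ΔU + W = -4140 J.
Net over both steps: W = 16200 J, Q = 5880 J, ΔU = -10400 J.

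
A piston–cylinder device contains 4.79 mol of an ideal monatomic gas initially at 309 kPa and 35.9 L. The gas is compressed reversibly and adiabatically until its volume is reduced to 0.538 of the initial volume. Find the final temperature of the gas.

421 K

T₁ = P₁V₁/(nR) = 309×35.9/(4.79×8.314) = 279 K.
Adiabatic: TV^(γ−1) = const ⇒ T₂ = 279×(1.86)^0.667 = 421 K; PV^γ = const ⇒ P₂ = 868 kPa.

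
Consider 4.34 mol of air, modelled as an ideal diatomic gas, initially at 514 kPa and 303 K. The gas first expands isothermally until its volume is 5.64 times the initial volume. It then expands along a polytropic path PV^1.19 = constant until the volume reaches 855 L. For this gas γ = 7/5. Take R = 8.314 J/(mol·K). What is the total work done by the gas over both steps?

V₁ = nRT₁/P₁ = 4.34×8.314×303/514 = 21.3 L.
Step 1 — Isothermal: T stays 303 K; PV = const ⇒ V₂ = 120 L, P₂ = 91.1 kPa.
ΔU = 0 (ideal gas, T constant).
W = nRT ln(V₂/V₁) = 4.34×8.314×303×ln(5.64) = 18900 J.
Q = ΔU + W = 18900 J.
State after step 1: P = 91.1 kPa, V = 120 L, T = 303 K.
Step 2 — Polytropic n=1.19: T₂ = T₁(V₁/V₂)^(n−1) = 303×(0.140)^0.19 = 209 K; P₂ = P₁(V₁/V₂)^n = 8.80 kPa.
W = (P₁V₁−P₂V₂)/(n−1) = (91.1×120−8.80×855)/0.19 = 17900 J.
ΔU = nCvΔT = 4.34×20.8×(209−303) = -8510 J.
Q = ΔU + W = 9410 J.
Net over both steps: W = 36800 J, Q = 28300 J, ΔU = -8510 J.

36800 J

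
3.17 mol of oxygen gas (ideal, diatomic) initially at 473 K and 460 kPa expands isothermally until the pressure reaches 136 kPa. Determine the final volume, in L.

91.7 L

V₁ = nRT₁/P₁ = 3.17×8.314×473/460 = 27.1 L.
Isothermal: T stays 473 K; PV = const ⇒ V₂ = 91.7 L, P₂ = 136 kPa.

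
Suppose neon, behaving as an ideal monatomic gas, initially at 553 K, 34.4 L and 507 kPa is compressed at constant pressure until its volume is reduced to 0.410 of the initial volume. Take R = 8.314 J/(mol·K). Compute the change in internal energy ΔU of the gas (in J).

-15400 J

n = P₁V₁/(RT₁) = 507×34.4/(8.314×553) = 3.79 mol.
Isobaric: P stays 507 kPa; V/T = const ⇒ T₂ = 227 K, V₂ = 14.1 L.
For an ideal gas ΔU = nCvΔT with Cv = (3/2)R = 12.5 J/(mol·K).
ΔU = 3.79×12.5×(227−553) = -15400 J.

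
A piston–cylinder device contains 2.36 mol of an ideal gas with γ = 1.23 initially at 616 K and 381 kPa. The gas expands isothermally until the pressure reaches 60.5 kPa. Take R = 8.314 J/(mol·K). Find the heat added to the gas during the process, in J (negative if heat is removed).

V₁ = nRT₁/P₁ = 2.36×8.314×616/381 = 31.7 L.
Isothermal: T stays 616 K; PV = const ⇒ V₂ = 200 L, P₂ = 60.5 kPa.
ΔU = 0 (ideal gas, T constant).
W = nRT ln(V₂/V₁) = 2.36×8.314×616×ln(6.30) = 22200 J.
Q = ΔU + W = 22200 J.

22200 J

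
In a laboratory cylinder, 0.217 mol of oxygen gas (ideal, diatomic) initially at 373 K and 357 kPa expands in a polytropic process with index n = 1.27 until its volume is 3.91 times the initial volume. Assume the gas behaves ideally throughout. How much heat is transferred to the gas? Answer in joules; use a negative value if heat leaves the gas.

V₁ = nRT₁/P₁ = 0.217×8.314×373/357 = 1.88 L.
Polytropic n=1.27: T₂ = T₁(V₁/V₂)^(n−1) = 373×(0.256)^0.27 = 258 K; P₂ = P₁(V₁/V₂)^n = 63.2 kPa.
W = (P₁V₁−P₂V₂)/(n−1) = (357×1.88−63.2×7.37)/0.27 = 768 J.
ΔU = nCvΔT = 0.217×20.8×(258−373) = -518 J.
Q = ΔU + W = 249 J.

249 J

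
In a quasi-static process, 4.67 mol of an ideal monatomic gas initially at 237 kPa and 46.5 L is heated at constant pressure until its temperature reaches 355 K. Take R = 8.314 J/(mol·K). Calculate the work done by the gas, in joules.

2760 J

T₁ = P₁V₁/(nR) = 237×46.5/(4.67×8.314) = 284 K.
Isobaric: P stays 237 kPa; V/T = const ⇒ T₂ = 355 K, V₂ = 58.2 L.
W = PΔV = 237×(58.2−46.5) kPa·L = 2760 J.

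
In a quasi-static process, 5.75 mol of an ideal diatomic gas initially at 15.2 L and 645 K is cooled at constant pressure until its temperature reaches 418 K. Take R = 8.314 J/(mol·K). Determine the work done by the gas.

-10900 J

P₁ = nRT₁/V₁ = 5.75×8.314×645/15.2 = 2030 kPa.
Isobaric: P stays 2030 kPa; V/T = const ⇒ T₂ = 418 K, V₂ = 9.85 L.
W = PΔV = 2030×(9.85−15.2) kPa·L = -10900 J.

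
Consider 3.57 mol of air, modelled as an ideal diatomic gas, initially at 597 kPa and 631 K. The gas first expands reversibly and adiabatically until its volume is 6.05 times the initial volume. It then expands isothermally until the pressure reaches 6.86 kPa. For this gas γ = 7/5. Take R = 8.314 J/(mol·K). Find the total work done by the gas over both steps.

41800 J

V₁ = nRT₁/P₁ = 3.57×8.314×631/597 = 31.4 L.
Step 1 — Adiabatic: TV^(γ−1) = const ⇒ T₂ = 631×(0.165)^0.400 = 307 K; PV^γ = const ⇒ P₂ = 48.0 kPa.
ΔU = nCvΔT = 3.57×20.8×(307−631) = -24000 J.
Q = 0 for an adiabatic process, so W = −ΔU = 24000 J.
State after step 1: P = 48.0 kPa, V = 190 L, T = 307 K.
Step 2 — Isothermal: T stays 307 K; PV = const ⇒ V₂ = 1330 L, P₂ = 6.86 kPa.
ΔU = 0 (ideal gas, T constant).
W = nRT ln(V₂/V₁) = 3.57×8.314×307×ln(7.00) = 17700 J.
Q = ΔU + W = 17700 J.
Net over both steps: W = 41800 J, Q = 17700 J, ΔU = -24000 J.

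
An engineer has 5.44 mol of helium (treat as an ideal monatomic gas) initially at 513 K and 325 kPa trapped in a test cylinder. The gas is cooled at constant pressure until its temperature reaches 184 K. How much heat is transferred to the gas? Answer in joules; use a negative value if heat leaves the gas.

-37200 J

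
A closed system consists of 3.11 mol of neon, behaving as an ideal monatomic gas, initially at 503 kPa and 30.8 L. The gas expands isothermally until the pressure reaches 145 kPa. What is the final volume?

107 L

T₁ = P₁V₁/(nR) = 503×30.8/(3.11×8.314) = 599 K.
Isothermal: T stays 599 K; PV = const ⇒ V₂ = 107 L, P₂ = 145 kPa.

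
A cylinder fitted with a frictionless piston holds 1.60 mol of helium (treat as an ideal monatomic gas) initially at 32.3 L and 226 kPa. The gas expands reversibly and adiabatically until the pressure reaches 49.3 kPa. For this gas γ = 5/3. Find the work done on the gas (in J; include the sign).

-4990 J

T₁ = P₁V₁/(nR) = 226×32.3/(1.60×8.314) = 549 K.
Adiabatic: T₂/T₁ = (P₂/P₁)^((γ−1)/γ) ⇒ T₂ = 549×(0.218)^0.400 = 298 K; V₂ = 80.5 L.
ΔU = nCvΔT = 1.60×12.5×(298−549) = -4990 J.
Q = 0 for an adiabatic process, so W = −ΔU = 4990 J.
Work done on the gas = −W_by = -4990 J.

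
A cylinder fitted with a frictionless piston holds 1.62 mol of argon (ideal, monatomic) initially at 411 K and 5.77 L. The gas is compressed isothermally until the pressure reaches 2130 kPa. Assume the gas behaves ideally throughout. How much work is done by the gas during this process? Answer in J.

-4420 J

P₁ = nRT₁/V₁ = 1.62×8.314×411/5.77 = 959 kPa.
Isothermal: T stays 411 K; PV = const ⇒ V₂ = 2.60 L, P₂ = 2130 kPa.
W = nRT ln(V₂/V₁) = 1.62×8.314×411×ln(0.450) = -4420 J.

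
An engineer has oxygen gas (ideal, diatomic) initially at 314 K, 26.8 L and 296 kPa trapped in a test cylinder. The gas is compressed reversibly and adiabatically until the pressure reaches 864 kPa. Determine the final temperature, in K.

Adiabatic: T₂/T₁ = (P₂/P₁)^((γ−1)/γ) ⇒ T₂ = 314×(2.92)^0.286 = 426 K; V₂ = 12.5 L.

426 K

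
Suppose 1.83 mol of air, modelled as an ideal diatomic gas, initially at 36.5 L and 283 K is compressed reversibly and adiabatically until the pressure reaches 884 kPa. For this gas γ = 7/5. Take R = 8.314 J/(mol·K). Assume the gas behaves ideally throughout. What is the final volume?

P₁ = nRT₁/V₁ = 1.83×8.314×283/36.5 = 118 kPa.
Adiabatic: T₂/T₁ = (P₂/P₁)^((γ−1)/γ) ⇒ T₂ = 283×(7.49)^0.286 = 503 K; V₂ = 8.66 L.

8.66 L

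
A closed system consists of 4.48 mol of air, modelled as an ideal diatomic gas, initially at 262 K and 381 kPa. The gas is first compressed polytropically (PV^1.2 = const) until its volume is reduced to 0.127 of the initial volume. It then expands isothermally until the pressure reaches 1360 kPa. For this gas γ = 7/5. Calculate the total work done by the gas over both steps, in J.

-7180 J

V₁ = nRT₁/P₁ = 4.48×8.314×262/381 = 25.6 L.
Step 1 — Polytropic n=1.2: T₂ = T₁(V₁/V₂)^(n−1) = 262×(7.87)^0.20 = 396 K; P₂ = P₁(V₁/V₂)^n = 4530 kPa.
W = (P₁V₁−P₂V₂)/(n−1) = (381×25.6−4530×3.25)/0.20 = -24900 J.
ΔU = nCvΔT = 4.48×20.8×(396−262) = 12500 J.
Q = ΔU + W = -12500 J.
State after step 1: P = 4530 kPa, V = 3.25 L, T = 396 K.
Step 2 — Isothermal: T stays 396 K; PV = const ⇒ V₂ = 10.8 L, P₂ = 1360 kPa.
ΔU = 0 (ideal gas, T constant).
W = nRT ln(V₂/V₁) = 4.48×8.314×396×ln(3.33) = 17700 J.
Q = ΔU + W = 17700 J.
Net over both steps: W = -7180 J, Q = 5290 J, ΔU = 12500 J.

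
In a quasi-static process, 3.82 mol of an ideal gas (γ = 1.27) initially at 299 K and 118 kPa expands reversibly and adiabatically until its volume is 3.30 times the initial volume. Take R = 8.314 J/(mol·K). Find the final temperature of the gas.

V₁ = nRT₁/P₁ = 3.82×8.314×299/118 = 80.5 L.
Adiabatic: TV^(γ−1) = const ⇒ T₂ = 299×(0.303)^0.270 = 217 K; PV^γ = const ⇒ P₂ = 25.9 kPa.

217 K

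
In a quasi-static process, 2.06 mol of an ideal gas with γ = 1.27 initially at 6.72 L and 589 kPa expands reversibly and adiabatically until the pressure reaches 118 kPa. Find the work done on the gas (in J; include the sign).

T₁ = P₁V₁/(nR) = 589×6.72/(2.06×8.314) = 231 K.
Adiabatic: T₂/T₁ = (P₂/P₁)^((γ−1)/γ) ⇒ T₂ = 231×(0.200)^0.213 = 164 K; V₂ = 23.8 L.
ΔU = nCvΔT = 2.06×30.8×(164−231) = -4240 J.
Q = 0 for an adiabatic process, so W = −ΔU = 4240 J.
Work done on the gas = −W_by = -4240 J.

-4240 J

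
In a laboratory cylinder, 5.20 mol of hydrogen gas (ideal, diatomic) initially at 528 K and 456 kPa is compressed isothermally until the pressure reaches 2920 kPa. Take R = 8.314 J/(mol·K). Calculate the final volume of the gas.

7.82 L

V₁ = nRT₁/P₁ = 5.20×8.314×528/456 = 50.1 L.
Isothermal: T stays 528 K; PV = const ⇒ V₂ = 7.82 L, P₂ = 2920 kPa.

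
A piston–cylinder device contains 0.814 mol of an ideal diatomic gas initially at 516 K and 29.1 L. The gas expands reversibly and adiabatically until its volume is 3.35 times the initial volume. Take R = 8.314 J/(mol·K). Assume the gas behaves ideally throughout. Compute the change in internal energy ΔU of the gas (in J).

P₁ = nRT₁/V₁ = 0.814×8.314×516/29.1 = 120 kPa.
Adiabatic: TV^(γ−1) = const ⇒ T₂ = 516×(0.299)^0.400 = 318 K; PV^γ = const ⇒ P₂ = 22.1 kPa.
For an ideal gas ΔU = nCvΔT with Cv = (5/2)R = 20.8 J/(mol·K).
ΔU = 0.814×20.8×(318−516) = -3350 J.

-3350 J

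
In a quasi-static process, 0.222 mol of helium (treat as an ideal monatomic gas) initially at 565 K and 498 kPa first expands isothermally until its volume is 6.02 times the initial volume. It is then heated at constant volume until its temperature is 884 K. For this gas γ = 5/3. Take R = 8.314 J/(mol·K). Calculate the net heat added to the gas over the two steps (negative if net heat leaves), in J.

V₁ = nRT₁/P₁ = 0.222×8.314×565/498 = 2.09 L.
Step 1 — Isothermal: T stays 565 K; PV = const ⇒ V₂ = 12.6 L, P₂ = 82.7 kPa.
ΔU = 0 (ideal gas, T constant).
W = nRT ln(V₂/V₁) = 0.222×8.314×565×ln(6.02) = 1870 J.
Q = ΔU + W = 1870 J.
State after step 1: P = 82.7 kPa, V = 12.6 L, T = 565 K.
Step 2 — Isochoric: V stays 12.6 L; P/T = const ⇒ T₂ = 884 K, P₂ = 129 kPa.
W = 0 (no volume change).
ΔU = nCvΔT = 0.222×12.5×(884−565) = 883 J.
Q = ΔU = 883 J.
Net over both steps: W = 1870 J, Q = 2760 J, ΔU = 883 J.

2760 J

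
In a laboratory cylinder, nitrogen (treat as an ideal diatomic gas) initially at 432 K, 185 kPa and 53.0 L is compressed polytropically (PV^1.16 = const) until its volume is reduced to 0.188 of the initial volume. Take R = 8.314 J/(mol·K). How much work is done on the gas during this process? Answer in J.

n = P₁V₁/(RT₁) = 185×53.0/(8.314×432) = 2.73 mol.
Polytropic n=1.16: T₂ = T₁(V₁/V₂)^(n−1) = 432×(5.32)^0.16 = 564 K; P₂ = P₁(V₁/V₂)^n = 1290 kPa.
W = (P₁V₁−P₂V₂)/(n−1) = (185×53.0−1290×9.96)/0.16 = -18800 J.
Work done on the gas = −W_by = 18800 J.

18800 J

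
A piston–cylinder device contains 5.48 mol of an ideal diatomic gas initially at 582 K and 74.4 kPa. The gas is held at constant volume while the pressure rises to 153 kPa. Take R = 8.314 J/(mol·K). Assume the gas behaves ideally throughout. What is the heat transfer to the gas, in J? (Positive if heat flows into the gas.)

V₁ = nRT₁/P₁ = 5.48×8.314×582/74.4 = 356 L.
Isochoric: V stays 356 L; P/T = const ⇒ T₂ = 1200 K, P₂ = 153 kPa.
W = 0 (no volume change).
ΔU = nCvΔT = 5.48×20.8×(1200−582) = 70000 J.
Q = ΔU = 70000 J.

70000 J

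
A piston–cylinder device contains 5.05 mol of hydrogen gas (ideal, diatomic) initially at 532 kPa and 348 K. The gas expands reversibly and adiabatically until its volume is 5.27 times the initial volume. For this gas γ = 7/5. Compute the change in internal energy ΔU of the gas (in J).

V₁ = nRT₁/P₁ = 5.05×8.314×348/532 = 27.5 L.
Adiabatic: TV^(γ−1) = const ⇒ T₂ = 348×(0.190)^0.400 = 179 K; PV^γ = const ⇒ P₂ = 51.9 kPa.
For an ideal gas ΔU = nCvΔT with Cv = (5/2)R = 20.8 J/(mol·K).
ΔU = 5.05×20.8×(179−348) = -17700 J.

-17700 J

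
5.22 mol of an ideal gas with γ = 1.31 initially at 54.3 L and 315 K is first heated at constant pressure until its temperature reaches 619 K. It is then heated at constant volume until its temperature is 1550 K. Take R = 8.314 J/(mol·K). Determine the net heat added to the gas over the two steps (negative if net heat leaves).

186000 J

P₁ = nRT₁/V₁ = 5.22×8.314×315/54.3 = 252 kPa.
Step 1 — Isobaric: P stays 252 kPa; V/T = const ⇒ T₂ = 619 K, V₂ = 107 L.
W = PΔV = 252×(107−54.3) kPa·L = 13200 J.
ΔU = nCvΔT = 5.22×26.8×(619−315) = 42600 J.
Q = ΔU + W = nCpΔT = 55800 J.
State after step 1: P = 252 kPa, V = 107 L, T = 619 K.
Step 2 — Isochoric: V stays 107 L; P/T = const ⇒ T₂ = 1550 K, P₂ = 630 kPa.
W = 0 (no volume change).
ΔU = nCvΔT = 5.22×26.8×(1550−619) = 130000 J.
Q = ΔU = 130000 J.
Net over both steps: W = 13200 J, Q = 186000 J, ΔU = 173000 J.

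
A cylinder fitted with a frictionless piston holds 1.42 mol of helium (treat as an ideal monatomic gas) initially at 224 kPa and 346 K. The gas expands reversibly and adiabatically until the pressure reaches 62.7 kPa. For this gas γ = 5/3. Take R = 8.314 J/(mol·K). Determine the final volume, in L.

39.1 L

V₁ = nRT₁/P₁ = 1.42×8.314×346/224 = 18.2 L.
Adiabatic: T₂/T₁ = (P₂/P₁)^((γ−1)/γ) ⇒ T₂ = 346×(0.280)^0.400 = 208 K; V₂ = 39.1 L.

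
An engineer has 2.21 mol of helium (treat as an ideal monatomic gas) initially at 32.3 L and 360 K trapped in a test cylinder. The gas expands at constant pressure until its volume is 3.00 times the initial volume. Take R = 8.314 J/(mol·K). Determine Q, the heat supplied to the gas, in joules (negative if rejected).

33100 J

P₁ = nRT₁/V₁ = 2.21×8.314×360/32.3 = 205 kPa.
Isobaric: P stays 205 kPa; V/T = const ⇒ T₂ = 1080 K, V₂ = 96.9 L.
W = PΔV = 205×(96.9−32.3) kPa·L = 13200 J.
ΔU = nCvΔT = 2.21×12.5×(1080−360) = 19800 J.
Q = ΔU + W = nCpΔT = 33100 J.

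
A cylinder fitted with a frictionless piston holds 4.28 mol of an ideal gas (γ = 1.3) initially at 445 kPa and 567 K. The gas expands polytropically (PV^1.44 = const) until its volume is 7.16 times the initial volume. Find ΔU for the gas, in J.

-39000 J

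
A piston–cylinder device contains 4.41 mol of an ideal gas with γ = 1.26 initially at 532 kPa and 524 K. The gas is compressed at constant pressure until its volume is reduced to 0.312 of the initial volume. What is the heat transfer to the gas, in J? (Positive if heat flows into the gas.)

-64100 J

V₁ = nRT₁/P₁ = 4.41×8.314×524/532 = 36.1 L.
Isobaric: P stays 532 kPa; V/T = const ⇒ T₂ = 163 K, V₂ = 11.3 L.
W = PΔV = 532×(11.3−36.1) kPa·L = -13200 J.
ΔU = nCvΔT = 4.41×32.0×(163−524) = -50800 J.
Q = ΔU + W = nCpΔT = -64100 J.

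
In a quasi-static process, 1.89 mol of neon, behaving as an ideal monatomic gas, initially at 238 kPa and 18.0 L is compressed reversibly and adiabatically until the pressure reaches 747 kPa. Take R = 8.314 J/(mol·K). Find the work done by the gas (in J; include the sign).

-3730 J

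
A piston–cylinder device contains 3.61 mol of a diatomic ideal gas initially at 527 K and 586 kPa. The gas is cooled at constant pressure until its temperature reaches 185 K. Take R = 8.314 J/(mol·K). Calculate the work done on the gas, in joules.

V₁ = nRT₁/P₁ = 3.61×8.314×527/586 = 27.0 L.
Isobaric: P stays 586 kPa; V/T = const ⇒ T₂ = 185 K, V₂ = 9.48 L.
W = PΔV = 586×(9.48−27.0) kPa·L = -10300 J.
Work done on the gas = −W_by = 10300 J.

10300 J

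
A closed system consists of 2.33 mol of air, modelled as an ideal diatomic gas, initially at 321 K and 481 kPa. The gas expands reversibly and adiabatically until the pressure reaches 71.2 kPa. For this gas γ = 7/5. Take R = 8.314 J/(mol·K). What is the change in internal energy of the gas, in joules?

-6540 J

V₁ = nRT₁/P₁ = 2.33×8.314×321/481 = 12.9 L.
Adiabatic: T₂/T₁ = (P₂/P₁)^((γ−1)/γ) ⇒ T₂ = 321×(0.148)^0.286 = 186 K; V₂ = 50.6 L.
For an ideal gas ΔU = nCvΔT with Cv = (5/2)R = 20.8 J/(mol·K).
ΔU = 2.33×20.8×(186−321) = -6540 J.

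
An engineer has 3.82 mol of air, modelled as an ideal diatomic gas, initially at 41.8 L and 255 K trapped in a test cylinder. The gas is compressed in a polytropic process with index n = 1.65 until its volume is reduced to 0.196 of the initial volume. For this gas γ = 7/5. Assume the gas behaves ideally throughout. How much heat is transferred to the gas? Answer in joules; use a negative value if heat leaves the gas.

P₁ = nRT₁/V₁ = 3.82×8.314×255/41.8 = 194 kPa.
Polytropic n=1.65: T₂ = T₁(V₁/V₂)^(n−1) = 255×(5.10)^0.65 = 735 K; P₂ = P₁(V₁/V₂)^n = 2850 kPa.
W = (P₁V₁−P₂V₂)/(n−1) = (194×41.8−2850×8.19)/0.65 = -23500 J.
ΔU = nCvΔT = 3.82×20.8×(735−255) = 38100 J.
Q = ΔU + W = 14700 J.

14700 J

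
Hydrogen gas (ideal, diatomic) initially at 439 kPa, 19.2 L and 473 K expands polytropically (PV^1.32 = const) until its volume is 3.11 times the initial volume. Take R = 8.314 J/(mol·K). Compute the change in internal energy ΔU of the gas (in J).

-6420 J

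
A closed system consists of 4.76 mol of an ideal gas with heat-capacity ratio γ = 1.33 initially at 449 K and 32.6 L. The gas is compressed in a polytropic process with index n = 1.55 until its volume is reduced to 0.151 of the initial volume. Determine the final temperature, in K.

1270 K

P₁ = nRT₁/V₁ = 4.76×8.314×449/32.6 = 545 kPa.
Polytropic n=1.55: T₂ = T₁(V₁/V₂)^(n−1) = 449×(6.62)^0.55 = 1270 K; P₂ = P₁(V₁/V₂)^n = 10200 kPa.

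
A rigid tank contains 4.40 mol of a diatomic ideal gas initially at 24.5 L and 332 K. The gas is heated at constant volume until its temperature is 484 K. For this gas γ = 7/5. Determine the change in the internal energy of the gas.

P₁ = nRT₁/V₁ = 4.40×8.314×332/24.5 = 496 kPa.
Isochoric: V stays 24.5 L; P/T = const ⇒ T₂ = 484 K, P₂ = 723 kPa.
For an ideal gas ΔU = nCvΔT with Cv = (5/2)R = 20.8 J/(mol·K).
ΔU = 4.40×20.8×(484−332) = 13900 J.

13900 J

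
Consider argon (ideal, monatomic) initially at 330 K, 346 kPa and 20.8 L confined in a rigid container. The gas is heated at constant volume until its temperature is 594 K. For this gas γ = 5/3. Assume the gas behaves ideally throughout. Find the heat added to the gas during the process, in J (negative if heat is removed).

n = P₁V₁/(RT₁) = 346×20.8/(8.314×330) = 2.62 mol.
Isochoric: V stays 20.8 L; P/T = const ⇒ T₂ = 594 K, P₂ = 623 kPa.
W = 0 (no volume change).
ΔU = nCvΔT = 2.62×12.5×(594−330) = 8640 J.
Q = ΔU = 8640 J.

8640 J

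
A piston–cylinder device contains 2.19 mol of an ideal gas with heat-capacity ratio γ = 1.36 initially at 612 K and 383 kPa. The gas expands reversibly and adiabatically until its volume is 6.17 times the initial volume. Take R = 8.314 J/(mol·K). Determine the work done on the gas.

V₁ = nRT₁/P₁ = 2.19×8.314×612/383 = 29.1 L.
Adiabatic: TV^(γ−1) = const ⇒ T₂ = 612×(0.162)^0.360 = 318 K; PV^γ = const ⇒ P₂ = 32.2 kPa.
ΔU = nCvΔT = 2.19×23.1×(318−612) = -14900 J.
Q = 0 for an adiabatic process, so W = −ΔU = 14900 J.
Work done on the gas = −W_by = -14900 J.

-14900 J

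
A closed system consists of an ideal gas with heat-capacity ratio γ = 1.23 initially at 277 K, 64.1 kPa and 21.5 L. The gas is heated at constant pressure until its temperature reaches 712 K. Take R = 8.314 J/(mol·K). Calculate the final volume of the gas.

Isobaric: P stays 64.1 kPa; V/T = const ⇒ T₂ = 712 K, V₂ = 55.3 L.

55.3 L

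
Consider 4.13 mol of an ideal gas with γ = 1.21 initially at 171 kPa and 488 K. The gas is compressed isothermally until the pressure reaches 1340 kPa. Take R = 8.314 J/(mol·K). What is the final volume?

12.5 L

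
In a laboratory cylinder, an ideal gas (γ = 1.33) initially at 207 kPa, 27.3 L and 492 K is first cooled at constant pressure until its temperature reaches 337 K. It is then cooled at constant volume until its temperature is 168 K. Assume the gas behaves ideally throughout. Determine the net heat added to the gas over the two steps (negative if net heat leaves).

-13100 J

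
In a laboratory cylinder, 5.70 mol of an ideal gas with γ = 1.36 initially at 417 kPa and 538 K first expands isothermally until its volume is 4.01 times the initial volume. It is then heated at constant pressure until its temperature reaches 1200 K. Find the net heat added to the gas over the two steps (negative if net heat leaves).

V₁ = nRT₁/P₁ = 5.70×8.314×538/417 = 61.1 L.
Step 1 — Isothermal: T stays 538 K; PV = const ⇒ V₂ = 245 L, P₂ = 104 kPa.
ΔU = 0 (ideal gas, T constant).
W = nRT ln(V₂/V₁) = 5.70×8.314×538×ln(4.01) = 35400 J.
Q = ΔU + W = 35400 J.
State after step 1: P = 104 kPa, V = 245 L, T = 538 K.
Step 2 — Isobaric: P stays 104 kPa; V/T = const ⇒ T₂ = 1200 K, V₂ = 547 L.
W = PΔV = 104×(547−245) kPa·L = 31400 J.
ΔU = nCvΔT = 5.70×23.1×(1200−538) = 87100 J.
Q = ΔU + W = nCpΔT = 119000 J.
Net over both steps: W = 66800 J, Q = 154000 J, ΔU = 87100 J.

154000 J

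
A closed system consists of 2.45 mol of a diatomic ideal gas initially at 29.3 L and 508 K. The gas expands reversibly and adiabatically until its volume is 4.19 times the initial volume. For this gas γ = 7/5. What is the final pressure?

47.5 kPa

P₁ = nRT₁/V₁ = 2.45×8.314×508/29.3 = 353 kPa.
Adiabatic: TV^(γ−1) = const ⇒ T₂ = 508×(0.239)^0.400 = 286 K; PV^γ = const ⇒ P₂ = 47.5 kPa.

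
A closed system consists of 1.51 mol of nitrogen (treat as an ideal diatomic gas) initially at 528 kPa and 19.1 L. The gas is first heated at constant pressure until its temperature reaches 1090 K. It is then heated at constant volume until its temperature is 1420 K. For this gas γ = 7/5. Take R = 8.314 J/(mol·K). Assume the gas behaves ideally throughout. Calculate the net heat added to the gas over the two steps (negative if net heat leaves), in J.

23000 J

T₁ = P₁V₁/(nR) = 528×19.1/(1.51×8.314) = 803 K.
Step 1 — Isobaric: P stays 528 kPa; V/T = const ⇒ T₂ = 1090 K, V₂ = 25.9 L.
W = PΔV = 528×(25.9−19.1) kPa·L = 3600 J.
ΔU = nCvΔT = 1.51×20.8×(1090−803) = 9000 J.
Q = ΔU + W = nCpΔT = 12600 J.
State after step 1: P = 528 kPa, V = 25.9 L, T = 1090 K.
Step 2 — Isochoric: V stays 25.9 L; P/T = const ⇒ T₂ = 1420 K, P₂ = 688 kPa.
W = 0 (no volume change).
ΔU = nCvΔT = 1.51×20.8×(1420−1090) = 10400 J.
Q = ΔU = 10400 J.
Net over both steps: W = 3600 J, Q = 23000 J, ΔU = 19400 J.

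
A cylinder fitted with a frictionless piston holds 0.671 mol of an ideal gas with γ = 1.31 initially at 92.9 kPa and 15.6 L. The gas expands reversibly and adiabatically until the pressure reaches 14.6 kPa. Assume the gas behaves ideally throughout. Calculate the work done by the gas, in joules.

1660 J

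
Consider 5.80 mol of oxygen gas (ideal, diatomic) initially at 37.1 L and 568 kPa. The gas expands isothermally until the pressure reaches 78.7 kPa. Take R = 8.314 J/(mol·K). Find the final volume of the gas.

268 L

T₁ = P₁V₁/(nR) = 568×37.1/(5.80×8.314) = 437 K.
Isothermal: T stays 437 K; PV = const ⇒ V₂ = 268 L, P₂ = 78.7 kPa.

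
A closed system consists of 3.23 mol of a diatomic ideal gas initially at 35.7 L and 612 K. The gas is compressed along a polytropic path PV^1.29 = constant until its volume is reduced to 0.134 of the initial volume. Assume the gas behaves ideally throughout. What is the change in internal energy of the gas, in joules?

32500 J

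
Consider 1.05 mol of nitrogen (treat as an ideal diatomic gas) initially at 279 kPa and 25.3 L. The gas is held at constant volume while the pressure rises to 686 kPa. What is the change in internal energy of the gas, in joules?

T₁ = P₁V₁/(nR) = 279×25.3/(1.05×8.314) = 809 K.
Isochoric: V stays 25.3 L; P/T = const ⇒ T₂ = 1990 K, P₂ = 686 kPa.
For an ideal gas ΔU = nCvΔT with Cv = (5/2)R = 20.8 J/(mol·K).
ΔU = 1.05×20.8×(1990−809) = 25700 J.

25700 J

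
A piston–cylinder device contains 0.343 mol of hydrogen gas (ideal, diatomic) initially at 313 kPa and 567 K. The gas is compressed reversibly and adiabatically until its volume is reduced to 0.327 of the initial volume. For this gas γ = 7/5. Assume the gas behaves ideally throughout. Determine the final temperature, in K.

887 K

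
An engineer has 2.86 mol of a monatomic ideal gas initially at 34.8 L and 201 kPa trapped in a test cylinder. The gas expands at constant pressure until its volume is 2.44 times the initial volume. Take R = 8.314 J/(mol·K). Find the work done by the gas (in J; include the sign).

T₁ = P₁V₁/(nR) = 201×34.8/(2.86×8.314) = 294 K.
Isobaric: P stays 201 kPa; V/T = const ⇒ T₂ = 718 K, V₂ = 84.9 L.
W = PΔV = 201×(84.9−34.8) kPa·L = 10100 J.

10100 J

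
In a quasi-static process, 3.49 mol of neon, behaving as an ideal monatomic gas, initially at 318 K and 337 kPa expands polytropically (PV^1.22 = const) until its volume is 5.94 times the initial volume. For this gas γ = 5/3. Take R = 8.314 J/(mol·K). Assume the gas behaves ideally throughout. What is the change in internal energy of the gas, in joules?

-4490 J

V₁ = nRT₁/P₁ = 3.49×8.314×318/337 = 27.4 L.
Polytropic n=1.22: T₂ = T₁(V₁/V₂)^(n−1) = 318×(0.168)^0.22 = 215 K; P₂ = P₁(V₁/V₂)^n = 38.3 kPa.
For an ideal gas ΔU = nCvΔT with Cv = (3/2)R = 12.5 J/(mol·K).
ΔU = 3.49×12.5×(215−318) = -4490 J.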